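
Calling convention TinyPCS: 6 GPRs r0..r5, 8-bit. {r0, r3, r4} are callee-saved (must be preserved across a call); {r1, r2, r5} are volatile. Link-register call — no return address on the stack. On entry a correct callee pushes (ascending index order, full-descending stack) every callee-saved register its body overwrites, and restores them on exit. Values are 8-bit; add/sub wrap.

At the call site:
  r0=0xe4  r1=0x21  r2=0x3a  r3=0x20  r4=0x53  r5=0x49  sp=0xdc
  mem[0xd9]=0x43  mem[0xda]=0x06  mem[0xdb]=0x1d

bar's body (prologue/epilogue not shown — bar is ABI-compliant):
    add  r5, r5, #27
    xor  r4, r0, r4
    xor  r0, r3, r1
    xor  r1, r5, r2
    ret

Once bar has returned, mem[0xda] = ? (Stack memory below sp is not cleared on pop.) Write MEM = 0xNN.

prologue: push r0 -> mem[0xdb]=0xe4, sp=0xdb
prologue: push r4 -> mem[0xda]=0x53, sp=0xda
body[0] add  r5, r5, #27 -> r5=0x64
body[1] xor  r4, r0, r4 -> r4=0xb7
body[2] xor  r0, r3, r1 -> r0=0x01
body[3] xor  r1, r5, r2 -> r1=0x5e
epilogue: pop r4=0x53, sp=0xdb
epilogue: pop r0=0xe4, sp=0xdc
prologue pushed ['r0', 'r4'] at ['0xdb', '0xda']

MEM = 0x53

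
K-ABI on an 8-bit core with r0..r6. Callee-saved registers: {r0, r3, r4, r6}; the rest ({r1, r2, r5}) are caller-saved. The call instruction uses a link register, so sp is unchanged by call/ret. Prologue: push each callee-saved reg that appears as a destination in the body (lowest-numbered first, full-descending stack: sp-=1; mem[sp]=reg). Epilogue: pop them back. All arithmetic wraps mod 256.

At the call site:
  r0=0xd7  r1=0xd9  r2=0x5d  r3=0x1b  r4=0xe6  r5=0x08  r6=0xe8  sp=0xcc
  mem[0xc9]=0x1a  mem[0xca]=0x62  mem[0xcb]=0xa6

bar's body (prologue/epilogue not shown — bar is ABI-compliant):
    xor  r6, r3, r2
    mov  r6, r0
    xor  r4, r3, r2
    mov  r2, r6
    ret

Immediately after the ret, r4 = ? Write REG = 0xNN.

prologue: push r4 → mem[0xcb]=0xe6, sp=0xcb
prologue: push r6 → mem[0xca]=0xe8, sp=0xca
body[0] xor  r6, r3, r2 → r6=0x46
body[1] mov  r6, r0 → r6=0xd7
body[2] xor  r4, r3, r2 → r4=0x46
body[3] mov  r2, r6 → r2=0xd7
epilogue: pop r6=0xe8, sp=0xcb
epilogue: pop r4=0xe6, sp=0xcc
r4 is callee-saved → restored

REG = 0xe6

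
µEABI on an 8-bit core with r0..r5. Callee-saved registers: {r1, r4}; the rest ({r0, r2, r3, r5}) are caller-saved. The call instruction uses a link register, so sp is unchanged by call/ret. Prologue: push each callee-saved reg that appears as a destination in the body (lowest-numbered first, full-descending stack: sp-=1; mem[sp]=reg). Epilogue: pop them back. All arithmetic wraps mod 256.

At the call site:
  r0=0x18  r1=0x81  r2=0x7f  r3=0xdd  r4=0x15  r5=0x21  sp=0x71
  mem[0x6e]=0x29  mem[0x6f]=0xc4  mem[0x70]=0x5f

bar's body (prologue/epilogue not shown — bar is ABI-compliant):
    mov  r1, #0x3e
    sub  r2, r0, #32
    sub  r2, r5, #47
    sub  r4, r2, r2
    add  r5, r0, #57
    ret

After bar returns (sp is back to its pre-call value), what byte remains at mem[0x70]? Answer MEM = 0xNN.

MEM = 0x81

prologue: push r1 -> mem[0x70]=0x81, sp=0x70
prologue: push r4 -> mem[0x6f]=0x15, sp=0x6f
body[0] mov  r1, #0x3e -> r1=0x3e
body[1] sub  r2, r0, #32 -> r2=0xf8
body[2] sub  r2, r5, #47 -> r2=0xf2
body[3] sub  r4, r2, r2 -> r4=0x00
body[4] add  r5, r0, #57 -> r5=0x51
epilogue: pop r4=0x15, sp=0x70
epilogue: pop r1=0x81, sp=0x71
prologue pushed ['r1', 'r4'] at ['0x70', '0x6f']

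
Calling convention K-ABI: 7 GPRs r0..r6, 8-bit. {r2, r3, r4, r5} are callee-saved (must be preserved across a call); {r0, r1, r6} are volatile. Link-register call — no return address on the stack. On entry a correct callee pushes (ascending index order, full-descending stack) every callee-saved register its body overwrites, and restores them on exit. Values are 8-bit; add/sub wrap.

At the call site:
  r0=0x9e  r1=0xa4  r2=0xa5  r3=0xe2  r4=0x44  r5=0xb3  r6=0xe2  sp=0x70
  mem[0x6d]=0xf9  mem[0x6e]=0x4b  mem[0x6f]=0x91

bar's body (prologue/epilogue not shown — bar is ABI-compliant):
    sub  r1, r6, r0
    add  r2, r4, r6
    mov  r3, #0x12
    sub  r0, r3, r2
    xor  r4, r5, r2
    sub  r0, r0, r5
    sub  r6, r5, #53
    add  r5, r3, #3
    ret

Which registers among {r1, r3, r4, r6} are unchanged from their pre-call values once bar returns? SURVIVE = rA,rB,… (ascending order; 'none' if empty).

SURVIVE = r3,r4

prologue: push r2 -> mem[0x6f]=0xa5, sp=0x6f
prologue: push r3 -> mem[0x6e]=0xe2, sp=0x6e
prologue: push r4 -> mem[0x6d]=0x44, sp=0x6d
prologue: push r5 -> mem[0x6c]=0xb3, sp=0x6c
body[0] sub  r1, r6, r0 -> r1=0x44
body[1] add  r2, r4, r6 -> r2=0x26
body[2] mov  r3, #0x12 -> r3=0x12
body[3] sub  r0, r3, r2 -> r0=0xec
body[4] xor  r4, r5, r2 -> r4=0x95
body[5] sub  r0, r0, r5 -> r0=0x39
body[6] sub  r6, r5, #53 -> r6=0x7e
body[7] add  r5, r3, #3 -> r5=0x15
epilogue: pop r5=0xb3, sp=0x6d
epilogue: pop r4=0x44, sp=0x6e
epilogue: pop r3=0xe2, sp=0x6f
epilogue: pop r2=0xa5, sp=0x70
r1: caller-saved, written=True
r3: callee-saved, written=True
r4: callee-saved, written=True
r6: caller-saved, written=True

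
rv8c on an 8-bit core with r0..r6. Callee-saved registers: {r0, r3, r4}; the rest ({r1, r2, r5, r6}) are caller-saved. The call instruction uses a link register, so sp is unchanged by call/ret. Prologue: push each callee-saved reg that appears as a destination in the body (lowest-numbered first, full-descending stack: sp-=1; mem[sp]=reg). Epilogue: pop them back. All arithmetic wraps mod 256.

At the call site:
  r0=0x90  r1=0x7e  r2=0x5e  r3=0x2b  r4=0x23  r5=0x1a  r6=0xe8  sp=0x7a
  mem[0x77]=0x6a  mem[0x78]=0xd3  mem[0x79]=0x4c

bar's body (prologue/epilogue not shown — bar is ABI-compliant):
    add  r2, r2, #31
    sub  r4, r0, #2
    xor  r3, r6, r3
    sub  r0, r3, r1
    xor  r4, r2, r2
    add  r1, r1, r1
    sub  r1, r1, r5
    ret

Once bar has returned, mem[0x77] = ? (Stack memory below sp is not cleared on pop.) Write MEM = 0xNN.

MEM = 0x23

prologue: push r0 → mem[0x79]=0x90, sp=0x79
prologue: push r3 → mem[0x78]=0x2b, sp=0x78
prologue: push r4 → mem[0x77]=0x23, sp=0x77
body[0] add  r2, r2, #31 → r2=0x7d
body[1] sub  r4, r0, #2 → r4=0x8e
body[2] xor  r3, r6, r3 → r3=0xc3
body[3] sub  r0, r3, r1 → r0=0x45
body[4] xor  r4, r2, r2 → r4=0x00
body[5] add  r1, r1, r1 → r1=0xfc
body[6] sub  r1, r1, r5 → r1=0xe2
epilogue: pop r4=0x23, sp=0x78
epilogue: pop r3=0x2b, sp=0x79
epilogue: pop r0=0x90, sp=0x7a
prologue pushed ['r0', 'r3', 'r4'] at ['0x79', '0x78', '0x77']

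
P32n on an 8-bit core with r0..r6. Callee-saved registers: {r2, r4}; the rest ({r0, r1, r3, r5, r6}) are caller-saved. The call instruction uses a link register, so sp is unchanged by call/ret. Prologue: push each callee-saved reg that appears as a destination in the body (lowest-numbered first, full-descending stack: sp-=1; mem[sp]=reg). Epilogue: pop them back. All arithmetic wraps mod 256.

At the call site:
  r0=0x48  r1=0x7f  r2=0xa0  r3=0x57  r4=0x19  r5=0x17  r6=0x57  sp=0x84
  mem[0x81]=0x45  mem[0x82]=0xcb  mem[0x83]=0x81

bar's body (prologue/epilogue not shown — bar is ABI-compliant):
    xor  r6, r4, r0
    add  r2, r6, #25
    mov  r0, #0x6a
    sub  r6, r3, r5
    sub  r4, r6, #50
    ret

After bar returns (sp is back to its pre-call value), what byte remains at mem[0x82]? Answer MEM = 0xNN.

MEM = 0x19

prologue: push r2 -> mem[0x83]=0xa0, sp=0x83
prologue: push r4 -> mem[0x82]=0x19, sp=0x82
body[0] xor  r6, r4, r0 -> r6=0x51
body[1] add  r2, r6, #25 -> r2=0x6a
body[2] mov  r0, #0x6a -> r0=0x6a
body[3] sub  r6, r3, r5 -> r6=0x40
body[4] sub  r4, r6, #50 -> r4=0x0e
epilogue: pop r4=0x19, sp=0x83
epilogue: pop r2=0xa0, sp=0x84
prologue pushed ['r2', 'r4'] at ['0x83', '0x82']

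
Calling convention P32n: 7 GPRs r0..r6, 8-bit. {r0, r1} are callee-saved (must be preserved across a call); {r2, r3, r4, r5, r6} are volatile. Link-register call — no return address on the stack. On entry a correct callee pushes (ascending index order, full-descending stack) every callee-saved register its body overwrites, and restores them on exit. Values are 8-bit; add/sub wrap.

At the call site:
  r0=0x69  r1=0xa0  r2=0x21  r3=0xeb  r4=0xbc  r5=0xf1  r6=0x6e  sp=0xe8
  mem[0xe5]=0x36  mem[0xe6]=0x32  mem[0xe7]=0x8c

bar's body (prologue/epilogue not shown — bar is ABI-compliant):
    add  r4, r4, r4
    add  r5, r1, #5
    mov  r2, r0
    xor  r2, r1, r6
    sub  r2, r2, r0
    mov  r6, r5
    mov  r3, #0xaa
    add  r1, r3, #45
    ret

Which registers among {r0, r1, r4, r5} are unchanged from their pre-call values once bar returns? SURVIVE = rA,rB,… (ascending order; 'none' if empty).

SURVIVE = r0,r1

prologue: push r1 → mem[0xe7]=0xa0, sp=0xe7
body[0] add  r4, r4, r4 → r4=0x78
body[1] add  r5, r1, #5 → r5=0xa5
body[2] mov  r2, r0 → r2=0x69
body[3] xor  r2, r1, r6 → r2=0xce
body[4] sub  r2, r2, r0 → r2=0x65
body[5] mov  r6, r5 → r6=0xa5
body[6] mov  r3, #0xaa → r3=0xaa
body[7] add  r1, r3, #45 → r1=0xd7
epilogue: pop r1=0xa0, sp=0xe8
r0: callee-saved, written=False
r1: callee-saved, written=True
r4: caller-saved, written=True
r5: caller-saved, written=True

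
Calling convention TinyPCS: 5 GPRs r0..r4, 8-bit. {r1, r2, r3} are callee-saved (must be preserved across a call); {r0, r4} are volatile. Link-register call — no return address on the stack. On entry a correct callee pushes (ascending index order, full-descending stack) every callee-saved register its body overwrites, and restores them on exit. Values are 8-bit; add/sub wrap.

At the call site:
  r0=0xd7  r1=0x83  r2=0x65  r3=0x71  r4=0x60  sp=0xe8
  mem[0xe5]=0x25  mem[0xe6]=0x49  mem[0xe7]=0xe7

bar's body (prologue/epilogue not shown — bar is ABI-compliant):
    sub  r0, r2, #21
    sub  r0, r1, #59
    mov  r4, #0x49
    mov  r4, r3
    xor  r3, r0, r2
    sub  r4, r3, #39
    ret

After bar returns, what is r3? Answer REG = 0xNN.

prologue: push r3 → mem[0xe7]=0x71, sp=0xe7
body[0] sub  r0, r2, #21 → r0=0x50
body[1] sub  r0, r1, #59 → r0=0x48
body[2] mov  r4, #0x49 → r4=0x49
body[3] mov  r4, r3 → r4=0x71
body[4] xor  r3, r0, r2 → r3=0x2d
body[5] sub  r4, r3, #39 → r4=0x06
epilogue: pop r3=0x71, sp=0xe8
r3 is callee-saved → restored

REG = 0x71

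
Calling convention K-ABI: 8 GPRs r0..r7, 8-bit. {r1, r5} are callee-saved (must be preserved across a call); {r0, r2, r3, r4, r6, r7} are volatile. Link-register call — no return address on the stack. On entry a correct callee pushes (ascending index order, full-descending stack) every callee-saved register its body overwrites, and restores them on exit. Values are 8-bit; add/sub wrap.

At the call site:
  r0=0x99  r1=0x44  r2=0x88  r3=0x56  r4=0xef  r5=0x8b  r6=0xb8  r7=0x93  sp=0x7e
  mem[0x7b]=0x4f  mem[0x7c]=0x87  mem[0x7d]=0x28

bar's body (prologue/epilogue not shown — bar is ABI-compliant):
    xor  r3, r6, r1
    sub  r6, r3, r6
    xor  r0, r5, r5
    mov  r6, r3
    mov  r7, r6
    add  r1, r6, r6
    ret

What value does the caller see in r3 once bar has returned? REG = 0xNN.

REG = 0xfc

prologue: push r1 → mem[0x7d]=0x44, sp=0x7d
body[0] xor  r3, r6, r1 → r3=0xfc
body[1] sub  r6, r3, r6 → r6=0x44
body[2] xor  r0, r5, r5 → r0=0x00
body[3] mov  r6, r3 → r6=0xfc
body[4] mov  r7, r6 → r7=0xfc
body[5] add  r1, r6, r6 → r1=0xf8
epilogue: pop r1=0x44, sp=0x7e
r3 is caller-saved → body value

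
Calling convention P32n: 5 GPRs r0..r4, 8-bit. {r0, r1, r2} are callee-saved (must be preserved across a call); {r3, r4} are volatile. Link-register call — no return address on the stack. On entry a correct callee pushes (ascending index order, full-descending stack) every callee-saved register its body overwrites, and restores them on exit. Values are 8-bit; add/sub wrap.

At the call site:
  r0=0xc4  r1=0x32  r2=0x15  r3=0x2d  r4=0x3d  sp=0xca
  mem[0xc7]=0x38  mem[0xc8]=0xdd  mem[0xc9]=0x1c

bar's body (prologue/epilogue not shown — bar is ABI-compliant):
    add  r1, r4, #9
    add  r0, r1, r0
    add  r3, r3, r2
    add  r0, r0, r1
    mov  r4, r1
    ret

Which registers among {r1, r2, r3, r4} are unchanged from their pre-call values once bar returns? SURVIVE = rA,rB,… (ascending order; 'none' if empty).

prologue: push r0 -> mem[0xc9]=0xc4, sp=0xc9
prologue: push r1 -> mem[0xc8]=0x32, sp=0xc8
body[0] add  r1, r4, #9 -> r1=0x46
body[1] add  r0, r1, r0 -> r0=0x0a
body[2] add  r3, r3, r2 -> r3=0x42
body[3] add  r0, r0, r1 -> r0=0x50
body[4] mov  r4, r1 -> r4=0x46
epilogue: pop r1=0x32, sp=0xc9
epilogue: pop r0=0xc4, sp=0xca
r1: callee-saved, written=True
r2: callee-saved, written=False
r3: caller-saved, written=True
r4: caller-saved, written=True

SURVIVE = r1,r2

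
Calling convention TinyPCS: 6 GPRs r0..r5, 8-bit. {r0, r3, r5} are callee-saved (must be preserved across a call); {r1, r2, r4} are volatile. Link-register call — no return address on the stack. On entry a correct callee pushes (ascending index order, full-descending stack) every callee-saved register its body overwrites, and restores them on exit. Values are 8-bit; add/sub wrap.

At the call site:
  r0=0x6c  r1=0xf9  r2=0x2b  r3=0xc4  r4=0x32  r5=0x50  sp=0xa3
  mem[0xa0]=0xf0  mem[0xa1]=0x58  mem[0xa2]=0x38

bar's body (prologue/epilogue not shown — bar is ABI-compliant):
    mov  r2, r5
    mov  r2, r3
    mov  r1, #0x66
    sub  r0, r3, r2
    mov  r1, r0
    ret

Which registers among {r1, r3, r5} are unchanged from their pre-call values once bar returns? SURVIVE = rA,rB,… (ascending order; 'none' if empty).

SURVIVE = r3,r5

prologue: push r0 → mem[0xa2]=0x6c, sp=0xa2
body[0] mov  r2, r5 → r2=0x50
body[1] mov  r2, r3 → r2=0xc4
body[2] mov  r1, #0x66 → r1=0x66
body[3] sub  r0, r3, r2 → r0=0x00
body[4] mov  r1, r0 → r1=0x00
epilogue: pop r0=0x6c, sp=0xa3
r1: caller-saved, written=True
r3: callee-saved, written=False
r5: callee-saved, written=False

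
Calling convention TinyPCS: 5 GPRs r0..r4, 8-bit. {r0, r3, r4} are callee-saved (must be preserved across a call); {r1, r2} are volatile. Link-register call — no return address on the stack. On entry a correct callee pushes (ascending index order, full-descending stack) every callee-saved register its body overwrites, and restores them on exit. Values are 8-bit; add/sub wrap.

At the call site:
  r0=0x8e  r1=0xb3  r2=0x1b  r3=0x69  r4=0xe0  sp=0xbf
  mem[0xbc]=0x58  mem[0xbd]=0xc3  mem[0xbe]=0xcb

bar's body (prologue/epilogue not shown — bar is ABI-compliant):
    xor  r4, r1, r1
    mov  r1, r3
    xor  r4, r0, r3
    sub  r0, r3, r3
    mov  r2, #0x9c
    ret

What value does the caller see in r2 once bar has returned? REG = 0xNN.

REG = 0x9c

prologue: push r0 -> mem[0xbe]=0x8e, sp=0xbe
prologue: push r4 -> mem[0xbd]=0xe0, sp=0xbd
body[0] xor  r4, r1, r1 -> r4=0x00
body[1] mov  r1, r3 -> r1=0x69
body[2] xor  r4, r0, r3 -> r4=0xe7
body[3] sub  r0, r3, r3 -> r0=0x00
body[4] mov  r2, #0x9c -> r2=0x9c
epilogue: pop r4=0xe0, sp=0xbe
epilogue: pop r0=0x8e, sp=0xbf
r2 is caller-saved -> body value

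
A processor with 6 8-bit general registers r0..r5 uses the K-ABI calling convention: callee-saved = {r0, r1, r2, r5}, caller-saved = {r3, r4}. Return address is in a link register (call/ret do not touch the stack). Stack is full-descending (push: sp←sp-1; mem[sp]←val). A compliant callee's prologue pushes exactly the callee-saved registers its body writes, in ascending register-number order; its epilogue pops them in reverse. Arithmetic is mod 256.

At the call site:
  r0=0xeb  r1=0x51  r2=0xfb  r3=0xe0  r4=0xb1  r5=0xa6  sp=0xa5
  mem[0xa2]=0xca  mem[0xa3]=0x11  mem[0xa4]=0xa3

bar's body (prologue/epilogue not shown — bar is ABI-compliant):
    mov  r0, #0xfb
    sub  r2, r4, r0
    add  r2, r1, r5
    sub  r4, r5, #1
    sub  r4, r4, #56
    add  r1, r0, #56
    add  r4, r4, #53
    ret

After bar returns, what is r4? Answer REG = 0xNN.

REG = 0xa2

prologue: push r0 -> mem[0xa4]=0xeb, sp=0xa4
prologue: push r1 -> mem[0xa3]=0x51, sp=0xa3
prologue: push r2 -> mem[0xa2]=0xfb, sp=0xa2
body[0] mov  r0, #0xfb -> r0=0xfb
body[1] sub  r2, r4, r0 -> r2=0xb6
body[2] add  r2, r1, r5 -> r2=0xf7
body[3] sub  r4, r5, #1 -> r4=0xa5
body[4] sub  r4, r4, #56 -> r4=0x6d
body[5] add  r1, r0, #56 -> r1=0x33
body[6] add  r4, r4, #53 -> r4=0xa2
epilogue: pop r2=0xfb, sp=0xa3
epilogue: pop r1=0x51, sp=0xa4
epilogue: pop r0=0xeb, sp=0xa5
r4 is caller-saved -> body value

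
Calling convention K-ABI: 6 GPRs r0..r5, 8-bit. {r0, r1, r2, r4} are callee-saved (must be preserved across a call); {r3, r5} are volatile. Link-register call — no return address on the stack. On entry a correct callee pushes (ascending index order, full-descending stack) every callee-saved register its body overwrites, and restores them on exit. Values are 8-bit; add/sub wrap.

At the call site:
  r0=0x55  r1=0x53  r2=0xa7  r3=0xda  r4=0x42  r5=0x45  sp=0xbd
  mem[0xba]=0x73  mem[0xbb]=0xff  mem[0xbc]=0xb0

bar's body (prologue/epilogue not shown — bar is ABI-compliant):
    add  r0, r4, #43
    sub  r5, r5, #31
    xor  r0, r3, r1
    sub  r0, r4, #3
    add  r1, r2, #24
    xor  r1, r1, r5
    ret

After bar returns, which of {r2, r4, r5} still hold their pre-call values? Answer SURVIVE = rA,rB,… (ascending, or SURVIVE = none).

prologue: push r0 → mem[0xbc]=0x55, sp=0xbc
prologue: push r1 → mem[0xbb]=0x53, sp=0xbb
body[0] add  r0, r4, #43 → r0=0x6d
body[1] sub  r5, r5, #31 → r5=0x26
body[2] xor  r0, r3, r1 → r0=0x89
body[3] sub  r0, r4, #3 → r0=0x3f
body[4] add  r1, r2, #24 → r1=0xbf
body[5] xor  r1, r1, r5 → r1=0x99
epilogue: pop r1=0x53, sp=0xbc
epilogue: pop r0=0x55, sp=0xbd
r2: callee-saved, written=False
r4: callee-saved, written=False
r5: caller-saved, written=True

SURVIVE = r2,r4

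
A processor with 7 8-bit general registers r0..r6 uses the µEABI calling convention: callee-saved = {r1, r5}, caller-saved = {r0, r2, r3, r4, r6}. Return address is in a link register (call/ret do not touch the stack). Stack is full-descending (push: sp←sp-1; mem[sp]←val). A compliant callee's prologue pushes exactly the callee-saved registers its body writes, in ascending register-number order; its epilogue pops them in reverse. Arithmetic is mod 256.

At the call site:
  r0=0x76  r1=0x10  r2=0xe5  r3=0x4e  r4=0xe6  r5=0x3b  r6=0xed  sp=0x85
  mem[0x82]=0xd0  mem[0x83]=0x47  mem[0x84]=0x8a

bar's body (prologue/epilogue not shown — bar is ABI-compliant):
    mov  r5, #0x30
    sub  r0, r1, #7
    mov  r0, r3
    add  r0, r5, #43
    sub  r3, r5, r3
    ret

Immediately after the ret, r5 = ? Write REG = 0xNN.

REG = 0x3b

prologue: push r5 → mem[0x84]=0x3b, sp=0x84
body[0] mov  r5, #0x30 → r5=0x30
body[1] sub  r0, r1, #7 → r0=0x09
body[2] mov  r0, r3 → r0=0x4e
body[3] add  r0, r5, #43 → r0=0x5b
body[4] sub  r3, r5, r3 → r3=0xe2
epilogue: pop r5=0x3b, sp=0x85
r5 is callee-saved → restored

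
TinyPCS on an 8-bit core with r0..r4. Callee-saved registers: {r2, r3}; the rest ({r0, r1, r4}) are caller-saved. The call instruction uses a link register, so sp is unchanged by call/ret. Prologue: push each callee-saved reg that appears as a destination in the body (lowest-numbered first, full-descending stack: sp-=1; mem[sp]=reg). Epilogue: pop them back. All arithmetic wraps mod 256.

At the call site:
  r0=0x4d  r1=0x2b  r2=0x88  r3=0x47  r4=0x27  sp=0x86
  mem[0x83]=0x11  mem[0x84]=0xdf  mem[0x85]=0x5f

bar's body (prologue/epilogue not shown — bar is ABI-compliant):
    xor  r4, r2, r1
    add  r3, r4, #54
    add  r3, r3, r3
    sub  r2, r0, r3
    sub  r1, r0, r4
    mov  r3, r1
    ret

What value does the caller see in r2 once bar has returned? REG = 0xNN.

prologue: push r2 -> mem[0x85]=0x88, sp=0x85
prologue: push r3 -> mem[0x84]=0x47, sp=0x84
body[0] xor  r4, r2, r1 -> r4=0xa3
body[1] add  r3, r4, #54 -> r3=0xd9
body[2] add  r3, r3, r3 -> r3=0xb2
body[3] sub  r2, r0, r3 -> r2=0x9b
body[4] sub  r1, r0, r4 -> r1=0xaa
body[5] mov  r3, r1 -> r3=0xaa
epilogue: pop r3=0x47, sp=0x85
epilogue: pop r2=0x88, sp=0x86
r2 is callee-saved -> restored

REG = 0x88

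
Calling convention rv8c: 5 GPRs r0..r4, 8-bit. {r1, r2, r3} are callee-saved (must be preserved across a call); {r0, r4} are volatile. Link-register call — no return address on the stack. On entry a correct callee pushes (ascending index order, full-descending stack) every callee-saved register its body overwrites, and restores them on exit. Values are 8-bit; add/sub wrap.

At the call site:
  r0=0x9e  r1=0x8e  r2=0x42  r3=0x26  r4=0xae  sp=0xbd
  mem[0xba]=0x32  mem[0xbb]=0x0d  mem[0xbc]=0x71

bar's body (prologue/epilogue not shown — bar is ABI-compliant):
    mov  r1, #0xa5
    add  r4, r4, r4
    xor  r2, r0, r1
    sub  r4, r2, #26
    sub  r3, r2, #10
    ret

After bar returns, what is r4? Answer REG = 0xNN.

prologue: push r1 -> mem[0xbc]=0x8e, sp=0xbc
prologue: push r2 -> mem[0xbb]=0x42, sp=0xbb
prologue: push r3 -> mem[0xba]=0x26, sp=0xba
body[0] mov  r1, #0xa5 -> r1=0xa5
body[1] add  r4, r4, r4 -> r4=0x5c
body[2] xor  r2, r0, r1 -> r2=0x3b
body[3] sub  r4, r2, #26 -> r4=0x21
body[4] sub  r3, r2, #10 -> r3=0x31
epilogue: pop r3=0x26, sp=0xbb
epilogue: pop r2=0x42, sp=0xbc
epilogue: pop r1=0x8e, sp=0xbd
r4 is caller-saved -> body value

REG = 0x21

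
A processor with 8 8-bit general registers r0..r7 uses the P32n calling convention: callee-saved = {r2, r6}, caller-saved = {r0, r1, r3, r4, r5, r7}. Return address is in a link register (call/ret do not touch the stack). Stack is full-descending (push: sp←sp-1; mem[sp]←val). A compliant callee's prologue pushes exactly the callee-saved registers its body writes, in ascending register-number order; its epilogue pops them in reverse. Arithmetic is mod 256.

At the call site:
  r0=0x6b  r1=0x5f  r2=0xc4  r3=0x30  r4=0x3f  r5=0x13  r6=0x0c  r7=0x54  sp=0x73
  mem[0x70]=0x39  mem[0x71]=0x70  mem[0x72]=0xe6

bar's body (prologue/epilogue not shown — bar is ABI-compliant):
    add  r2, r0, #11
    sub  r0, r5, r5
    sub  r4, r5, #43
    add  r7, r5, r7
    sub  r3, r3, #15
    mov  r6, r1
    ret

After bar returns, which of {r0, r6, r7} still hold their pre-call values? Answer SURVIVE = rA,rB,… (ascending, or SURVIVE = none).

prologue: push r2 → mem[0x72]=0xc4, sp=0x72
prologue: push r6 → mem[0x71]=0x0c, sp=0x71
body[0] add  r2, r0, #11 → r2=0x76
body[1] sub  r0, r5, r5 → r0=0x00
body[2] sub  r4, r5, #43 → r4=0xe8
body[3] add  r7, r5, r7 → r7=0x67
body[4] sub  r3, r3, #15 → r3=0x21
body[5] mov  r6, r1 → r6=0x5f
epilogue: pop r6=0x0c, sp=0x72
epilogue: pop r2=0xc4, sp=0x73
r0: caller-saved, written=True
r6: callee-saved, written=True
r7: caller-saved, written=True

SURVIVE = r6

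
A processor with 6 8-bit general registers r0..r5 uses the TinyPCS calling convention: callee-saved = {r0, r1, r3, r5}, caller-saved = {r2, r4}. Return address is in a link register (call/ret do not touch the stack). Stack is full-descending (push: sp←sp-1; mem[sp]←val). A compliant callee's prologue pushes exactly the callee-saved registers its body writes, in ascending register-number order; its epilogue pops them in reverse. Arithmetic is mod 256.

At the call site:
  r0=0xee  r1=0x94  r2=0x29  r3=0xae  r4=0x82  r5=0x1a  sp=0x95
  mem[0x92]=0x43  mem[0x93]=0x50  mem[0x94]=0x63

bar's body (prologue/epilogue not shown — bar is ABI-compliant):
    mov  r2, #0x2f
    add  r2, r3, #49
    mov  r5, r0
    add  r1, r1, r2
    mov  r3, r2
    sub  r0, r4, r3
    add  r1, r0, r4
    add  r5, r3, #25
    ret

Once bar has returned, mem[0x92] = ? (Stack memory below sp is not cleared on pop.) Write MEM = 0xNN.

MEM = 0xae

prologue: push r0 → mem[0x94]=0xee, sp=0x94
prologue: push r1 → mem[0x93]=0x94, sp=0x93
prologue: push r3 → mem[0x92]=0xae, sp=0x92
prologue: push r5 → mem[0x91]=0x1a, sp=0x91
body[0] mov  r2, #0x2f → r2=0x2f
body[1] add  r2, r3, #49 → r2=0xdf
body[2] mov  r5, r0 → r5=0xee
body[3] add  r1, r1, r2 → r1=0x73
body[4] mov  r3, r2 → r3=0xdf
body[5] sub  r0, r4, r3 → r0=0xa3
body[6] add  r1, r0, r4 → r1=0x25
body[7] add  r5, r3, #25 → r5=0xf8
epilogue: pop r5=0x1a, sp=0x92
epilogue: pop r3=0xae, sp=0x93
epilogue: pop r1=0x94, sp=0x94
epilogue: pop r0=0xee, sp=0x95
prologue pushed ['r0', 'r1', 'r3', 'r5'] at ['0x94', '0x93', '0x92', '0x91']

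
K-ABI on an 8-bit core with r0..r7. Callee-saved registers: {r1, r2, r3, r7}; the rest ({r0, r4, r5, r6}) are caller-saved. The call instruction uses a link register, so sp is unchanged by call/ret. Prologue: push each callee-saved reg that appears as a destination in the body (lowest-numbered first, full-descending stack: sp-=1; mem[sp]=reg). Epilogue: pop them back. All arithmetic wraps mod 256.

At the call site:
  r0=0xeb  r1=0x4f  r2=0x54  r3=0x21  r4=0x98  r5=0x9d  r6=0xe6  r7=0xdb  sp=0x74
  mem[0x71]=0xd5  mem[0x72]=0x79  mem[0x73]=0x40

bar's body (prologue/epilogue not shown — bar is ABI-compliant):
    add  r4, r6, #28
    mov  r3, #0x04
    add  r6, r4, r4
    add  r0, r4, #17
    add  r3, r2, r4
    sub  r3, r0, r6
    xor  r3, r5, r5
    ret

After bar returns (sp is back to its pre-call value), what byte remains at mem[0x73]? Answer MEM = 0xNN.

prologue: push r3 → mem[0x73]=0x21, sp=0x73
body[0] add  r4, r6, #28 → r4=0x02
body[1] mov  r3, #0x04 → r3=0x04
body[2] add  r6, r4, r4 → r6=0x04
body[3] add  r0, r4, #17 → r0=0x13
body[4] add  r3, r2, r4 → r3=0x56
body[5] sub  r3, r0, r6 → r3=0x0f
body[6] xor  r3, r5, r5 → r3=0x00
epilogue: pop r3=0x21, sp=0x74
prologue pushed ['r3'] at ['0x73']

MEM = 0x21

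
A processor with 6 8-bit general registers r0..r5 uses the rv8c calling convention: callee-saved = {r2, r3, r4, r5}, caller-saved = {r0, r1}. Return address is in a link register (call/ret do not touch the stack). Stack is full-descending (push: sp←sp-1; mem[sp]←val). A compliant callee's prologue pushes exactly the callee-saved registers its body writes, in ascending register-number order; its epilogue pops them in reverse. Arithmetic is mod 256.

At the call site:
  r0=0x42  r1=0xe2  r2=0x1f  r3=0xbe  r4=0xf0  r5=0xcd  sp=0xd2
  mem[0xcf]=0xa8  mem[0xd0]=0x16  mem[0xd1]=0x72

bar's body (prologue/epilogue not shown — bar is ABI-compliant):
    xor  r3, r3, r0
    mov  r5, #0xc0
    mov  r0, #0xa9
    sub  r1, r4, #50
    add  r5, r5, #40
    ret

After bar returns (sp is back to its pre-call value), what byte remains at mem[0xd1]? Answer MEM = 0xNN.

MEM = 0xbe

prologue: push r3 → mem[0xd1]=0xbe, sp=0xd1
prologue: push r5 → mem[0xd0]=0xcd, sp=0xd0
body[0] xor  r3, r3, r0 → r3=0xfc
body[1] mov  r5, #0xc0 → r5=0xc0
body[2] mov  r0, #0xa9 → r0=0xa9
body[3] sub  r1, r4, #50 → r1=0xbe
body[4] add  r5, r5, #40 → r5=0xe8
epilogue: pop r5=0xcd, sp=0xd1
epilogue: pop r3=0xbe, sp=0xd2
prologue pushed ['r3', 'r5'] at ['0xd1', '0xd0']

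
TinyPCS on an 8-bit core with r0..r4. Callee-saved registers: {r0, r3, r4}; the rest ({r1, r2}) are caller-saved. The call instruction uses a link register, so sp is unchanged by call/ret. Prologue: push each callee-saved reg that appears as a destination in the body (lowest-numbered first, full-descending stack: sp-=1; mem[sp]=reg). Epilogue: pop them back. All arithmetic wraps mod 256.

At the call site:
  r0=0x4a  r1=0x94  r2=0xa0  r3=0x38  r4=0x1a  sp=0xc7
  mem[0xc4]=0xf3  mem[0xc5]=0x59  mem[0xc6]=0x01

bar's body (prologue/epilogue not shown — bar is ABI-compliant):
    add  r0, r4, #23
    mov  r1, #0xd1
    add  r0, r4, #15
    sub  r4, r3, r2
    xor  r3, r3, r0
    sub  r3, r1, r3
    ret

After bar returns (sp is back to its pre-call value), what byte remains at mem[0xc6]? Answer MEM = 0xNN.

prologue: push r0 → mem[0xc6]=0x4a, sp=0xc6
prologue: push r3 → mem[0xc5]=0x38, sp=0xc5
prologue: push r4 → mem[0xc4]=0x1a, sp=0xc4
body[0] add  r0, r4, #23 → r0=0x31
body[1] mov  r1, #0xd1 → r1=0xd1
body[2] add  r0, r4, #15 → r0=0x29
body[3] sub  r4, r3, r2 → r4=0x98
body[4] xor  r3, r3, r0 → r3=0x11
body[5] sub  r3, r1, r3 → r3=0xc0
epilogue: pop r4=0x1a, sp=0xc5
epilogue: pop r3=0x38, sp=0xc6
epilogue: pop r0=0x4a, sp=0xc7
prologue pushed ['r0', 'r3', 'r4'] at ['0xc6', '0xc5', '0xc4']

MEM = 0x4a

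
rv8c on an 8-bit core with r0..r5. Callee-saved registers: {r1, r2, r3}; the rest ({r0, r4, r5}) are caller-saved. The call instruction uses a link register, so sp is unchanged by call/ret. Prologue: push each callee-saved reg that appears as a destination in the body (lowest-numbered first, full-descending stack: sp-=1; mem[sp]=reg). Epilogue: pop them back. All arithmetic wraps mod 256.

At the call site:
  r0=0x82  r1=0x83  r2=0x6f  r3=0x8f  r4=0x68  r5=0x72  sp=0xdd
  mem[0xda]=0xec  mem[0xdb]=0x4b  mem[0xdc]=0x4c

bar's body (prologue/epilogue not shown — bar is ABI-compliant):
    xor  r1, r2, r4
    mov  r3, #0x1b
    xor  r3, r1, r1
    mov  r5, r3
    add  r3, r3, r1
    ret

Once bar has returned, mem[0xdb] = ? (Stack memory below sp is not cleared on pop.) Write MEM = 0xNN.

MEM = 0x8f

prologue: push r1 → mem[0xdc]=0x83, sp=0xdc
prologue: push r3 → mem[0xdb]=0x8f, sp=0xdb
body[0] xor  r1, r2, r4 → r1=0x07
body[1] mov  r3, #0x1b → r3=0x1b
body[2] xor  r3, r1, r1 → r3=0x00
body[3] mov  r5, r3 → r5=0x00
body[4] add  r3, r3, r1 → r3=0x07
epilogue: pop r3=0x8f, sp=0xdc
epilogue: pop r1=0x83, sp=0xdd
prologue pushed ['r1', 'r3'] at ['0xdc', '0xdb']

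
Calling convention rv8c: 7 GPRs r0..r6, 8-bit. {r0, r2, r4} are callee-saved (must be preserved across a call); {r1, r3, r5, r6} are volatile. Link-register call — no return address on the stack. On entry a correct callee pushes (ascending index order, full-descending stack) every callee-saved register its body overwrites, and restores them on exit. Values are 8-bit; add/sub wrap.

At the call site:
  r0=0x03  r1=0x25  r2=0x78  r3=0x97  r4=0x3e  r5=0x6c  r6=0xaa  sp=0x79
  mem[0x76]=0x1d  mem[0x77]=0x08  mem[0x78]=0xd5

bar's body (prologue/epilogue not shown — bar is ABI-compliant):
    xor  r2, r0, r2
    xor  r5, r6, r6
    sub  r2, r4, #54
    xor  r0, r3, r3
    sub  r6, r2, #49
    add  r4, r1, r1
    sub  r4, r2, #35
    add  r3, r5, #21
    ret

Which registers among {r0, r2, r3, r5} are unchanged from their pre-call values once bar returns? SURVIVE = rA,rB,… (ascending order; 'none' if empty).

prologue: push r0 -> mem[0x78]=0x03, sp=0x78
prologue: push r2 -> mem[0x77]=0x78, sp=0x77
prologue: push r4 -> mem[0x76]=0x3e, sp=0x76
body[0] xor  r2, r0, r2 -> r2=0x7b
body[1] xor  r5, r6, r6 -> r5=0x00
body[2] sub  r2, r4, #54 -> r2=0x08
body[3] xor  r0, r3, r3 -> r0=0x00
body[4] sub  r6, r2, #49 -> r6=0xd7
body[5] add  r4, r1, r1 -> r4=0x4a
body[6] sub  r4, r2, #35 -> r4=0xe5
body[7] add  r3, r5, #21 -> r3=0x15
epilogue: pop r4=0x3e, sp=0x77
epilogue: pop r2=0x78, sp=0x78
epilogue: pop r0=0x03, sp=0x79
r0: callee-saved, written=True
r2: callee-saved, written=True
r3: caller-saved, written=True
r5: caller-saved, written=True

SURVIVE = r0,r2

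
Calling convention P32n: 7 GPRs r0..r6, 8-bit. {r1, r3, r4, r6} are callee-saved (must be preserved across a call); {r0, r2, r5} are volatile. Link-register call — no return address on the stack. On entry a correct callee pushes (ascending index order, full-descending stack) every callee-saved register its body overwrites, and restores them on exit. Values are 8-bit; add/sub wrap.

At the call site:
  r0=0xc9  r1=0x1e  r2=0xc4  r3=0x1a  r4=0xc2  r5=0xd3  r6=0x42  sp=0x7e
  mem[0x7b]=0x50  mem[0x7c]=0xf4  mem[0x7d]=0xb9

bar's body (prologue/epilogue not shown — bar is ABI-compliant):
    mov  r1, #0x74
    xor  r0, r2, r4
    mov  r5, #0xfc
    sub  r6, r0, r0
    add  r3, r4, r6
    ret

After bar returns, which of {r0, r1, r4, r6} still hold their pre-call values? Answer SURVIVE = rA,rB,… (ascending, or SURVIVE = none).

SURVIVE = r1,r4,r6

prologue: push r1 → mem[0x7d]=0x1e, sp=0x7d
prologue: push r3 → mem[0x7c]=0x1a, sp=0x7c
prologue: push r6 → mem[0x7b]=0x42, sp=0x7b
body[0] mov  r1, #0x74 → r1=0x74
body[1] xor  r0, r2, r4 → r0=0x06
body[2] mov  r5, #0xfc → r5=0xfc
body[3] sub  r6, r0, r0 → r6=0x00
body[4] add  r3, r4, r6 → r3=0xc2
epilogue: pop r6=0x42, sp=0x7c
epilogue: pop r3=0x1a, sp=0x7d
epilogue: pop r1=0x1e, sp=0x7e
r0: caller-saved, written=True
r1: callee-saved, written=True
r4: callee-saved, written=False
r6: callee-saved, written=True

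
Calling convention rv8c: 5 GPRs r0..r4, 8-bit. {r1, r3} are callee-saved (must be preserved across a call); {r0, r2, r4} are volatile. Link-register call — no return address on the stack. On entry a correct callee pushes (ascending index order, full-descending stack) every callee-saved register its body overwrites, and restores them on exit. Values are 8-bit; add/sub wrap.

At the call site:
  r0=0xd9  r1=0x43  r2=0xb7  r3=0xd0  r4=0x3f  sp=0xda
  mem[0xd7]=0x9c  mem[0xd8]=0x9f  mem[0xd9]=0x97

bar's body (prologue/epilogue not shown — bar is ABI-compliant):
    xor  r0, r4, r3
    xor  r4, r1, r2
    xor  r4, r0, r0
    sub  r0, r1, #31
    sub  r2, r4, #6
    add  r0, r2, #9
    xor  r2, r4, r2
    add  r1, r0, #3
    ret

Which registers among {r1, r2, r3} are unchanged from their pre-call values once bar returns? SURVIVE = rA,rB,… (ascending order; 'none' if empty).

SURVIVE = r1,r3

prologue: push r1 → mem[0xd9]=0x43, sp=0xd9
body[0] xor  r0, r4, r3 → r0=0xef
body[1] xor  r4, r1, r2 → r4=0xf4
body[2] xor  r4, r0, r0 → r4=0x00
body[3] sub  r0, r1, #31 → r0=0x24
body[4] sub  r2, r4, #6 → r2=0xfa
body[5] add  r0, r2, #9 → r0=0x03
body[6] xor  r2, r4, r2 → r2=0xfa
body[7] add  r1, r0, #3 → r1=0x06
epilogue: pop r1=0x43, sp=0xda
r1: callee-saved, written=True
r2: caller-saved, written=True
r3: callee-saved, written=False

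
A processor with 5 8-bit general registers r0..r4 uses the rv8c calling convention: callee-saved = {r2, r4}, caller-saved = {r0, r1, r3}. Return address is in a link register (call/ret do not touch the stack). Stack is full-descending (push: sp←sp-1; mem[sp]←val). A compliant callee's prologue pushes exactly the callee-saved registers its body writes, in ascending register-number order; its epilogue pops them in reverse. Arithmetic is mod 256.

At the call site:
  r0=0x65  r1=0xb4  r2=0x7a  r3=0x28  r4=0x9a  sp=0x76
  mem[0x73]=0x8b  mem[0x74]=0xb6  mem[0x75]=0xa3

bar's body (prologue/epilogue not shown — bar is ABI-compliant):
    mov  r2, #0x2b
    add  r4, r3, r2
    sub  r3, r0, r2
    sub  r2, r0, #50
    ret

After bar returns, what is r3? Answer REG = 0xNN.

REG = 0x3a

prologue: push r2 -> mem[0x75]=0x7a, sp=0x75
prologue: push r4 -> mem[0x74]=0x9a, sp=0x74
body[0] mov  r2, #0x2b -> r2=0x2b
body[1] add  r4, r3, r2 -> r4=0x53
body[2] sub  r3, r0, r2 -> r3=0x3a
body[3] sub  r2, r0, #50 -> r2=0x33
epilogue: pop r4=0x9a, sp=0x75
epilogue: pop r2=0x7a, sp=0x76
r3 is caller-saved -> body value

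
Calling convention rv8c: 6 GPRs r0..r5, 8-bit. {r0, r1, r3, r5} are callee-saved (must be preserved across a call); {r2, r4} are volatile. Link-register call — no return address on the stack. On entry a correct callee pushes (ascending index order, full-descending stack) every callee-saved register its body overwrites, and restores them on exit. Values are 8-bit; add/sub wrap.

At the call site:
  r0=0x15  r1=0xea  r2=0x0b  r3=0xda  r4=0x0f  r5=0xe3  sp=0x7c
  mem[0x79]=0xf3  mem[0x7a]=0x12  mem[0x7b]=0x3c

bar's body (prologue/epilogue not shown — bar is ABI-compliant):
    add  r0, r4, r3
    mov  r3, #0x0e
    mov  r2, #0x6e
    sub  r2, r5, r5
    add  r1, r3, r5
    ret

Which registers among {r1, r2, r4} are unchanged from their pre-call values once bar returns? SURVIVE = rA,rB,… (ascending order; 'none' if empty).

prologue: push r0 → mem[0x7b]=0x15, sp=0x7b
prologue: push r1 → mem[0x7a]=0xea, sp=0x7a
prologue: push r3 → mem[0x79]=0xda, sp=0x79
body[0] add  r0, r4, r3 → r0=0xe9
body[1] mov  r3, #0x0e → r3=0x0e
body[2] mov  r2, #0x6e → r2=0x6e
body[3] sub  r2, r5, r5 → r2=0x00
body[4] add  r1, r3, r5 → r1=0xf1
epilogue: pop r3=0xda, sp=0x7a
epilogue: pop r1=0xea, sp=0x7b
epilogue: pop r0=0x15, sp=0x7c
r1: callee-saved, written=True
r2: caller-saved, written=True
r4: caller-saved, written=False

SURVIVE = r1,r4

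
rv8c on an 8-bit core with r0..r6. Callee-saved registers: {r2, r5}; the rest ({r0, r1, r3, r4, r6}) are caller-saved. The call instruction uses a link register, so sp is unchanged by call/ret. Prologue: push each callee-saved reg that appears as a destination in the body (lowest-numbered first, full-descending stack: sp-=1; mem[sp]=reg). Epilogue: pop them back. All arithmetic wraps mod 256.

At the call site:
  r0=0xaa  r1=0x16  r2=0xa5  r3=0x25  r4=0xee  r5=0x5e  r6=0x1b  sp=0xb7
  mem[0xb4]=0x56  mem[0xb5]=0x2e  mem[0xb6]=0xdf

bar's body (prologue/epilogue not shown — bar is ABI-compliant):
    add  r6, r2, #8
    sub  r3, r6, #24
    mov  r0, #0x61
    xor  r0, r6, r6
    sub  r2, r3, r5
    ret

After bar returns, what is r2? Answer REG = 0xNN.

REG = 0xa5

prologue: push r2 -> mem[0xb6]=0xa5, sp=0xb6
body[0] add  r6, r2, #8 -> r6=0xad
body[1] sub  r3, r6, #24 -> r3=0x95
body[2] mov  r0, #0x61 -> r0=0x61
body[3] xor  r0, r6, r6 -> r0=0x00
body[4] sub  r2, r3, r5 -> r2=0x37
epilogue: pop r2=0xa5, sp=0xb7
r2 is callee-saved -> restored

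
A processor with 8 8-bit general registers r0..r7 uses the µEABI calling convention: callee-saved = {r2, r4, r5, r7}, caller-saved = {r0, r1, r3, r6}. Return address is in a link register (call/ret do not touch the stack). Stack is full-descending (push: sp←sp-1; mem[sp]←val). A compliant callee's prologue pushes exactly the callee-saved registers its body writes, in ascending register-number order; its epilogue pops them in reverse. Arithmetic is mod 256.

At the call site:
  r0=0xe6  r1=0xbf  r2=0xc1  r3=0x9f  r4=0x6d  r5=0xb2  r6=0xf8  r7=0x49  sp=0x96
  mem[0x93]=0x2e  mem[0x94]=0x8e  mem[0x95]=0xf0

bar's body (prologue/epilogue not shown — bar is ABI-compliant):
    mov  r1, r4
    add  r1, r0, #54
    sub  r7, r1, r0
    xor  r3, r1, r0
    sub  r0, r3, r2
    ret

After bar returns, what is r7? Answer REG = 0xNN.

REG = 0x49

prologue: push r7 → mem[0x95]=0x49, sp=0x95
body[0] mov  r1, r4 → r1=0x6d
body[1] add  r1, r0, #54 → r1=0x1c
body[2] sub  r7, r1, r0 → r7=0x36
body[3] xor  r3, r1, r0 → r3=0xfa
body[4] sub  r0, r3, r2 → r0=0x39
epilogue: pop r7=0x49, sp=0x96
r7 is callee-saved → restored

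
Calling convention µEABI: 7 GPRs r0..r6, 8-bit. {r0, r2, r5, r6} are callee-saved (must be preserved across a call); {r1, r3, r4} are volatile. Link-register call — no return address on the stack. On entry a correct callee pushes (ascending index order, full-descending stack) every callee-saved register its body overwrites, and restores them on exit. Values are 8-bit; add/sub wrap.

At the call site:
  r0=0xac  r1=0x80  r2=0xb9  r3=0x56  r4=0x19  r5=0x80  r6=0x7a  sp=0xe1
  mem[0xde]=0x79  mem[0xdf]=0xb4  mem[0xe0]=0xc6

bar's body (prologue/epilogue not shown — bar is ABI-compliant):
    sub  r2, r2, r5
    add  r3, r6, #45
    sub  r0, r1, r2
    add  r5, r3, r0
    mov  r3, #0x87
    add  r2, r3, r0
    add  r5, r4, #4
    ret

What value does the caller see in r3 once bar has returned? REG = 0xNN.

prologue: push r0 → mem[0xe0]=0xac, sp=0xe0
prologue: push r2 → mem[0xdf]=0xb9, sp=0xdf
prologue: push r5 → mem[0xde]=0x80, sp=0xde
body[0] sub  r2, r2, r5 → r2=0x39
body[1] add  r3, r6, #45 → r3=0xa7
body[2] sub  r0, r1, r2 → r0=0x47
body[3] add  r5, r3, r0 → r5=0xee
body[4] mov  r3, #0x87 → r3=0x87
body[5] add  r2, r3, r0 → r2=0xce
body[6] add  r5, r4, #4 → r5=0x1d
epilogue: pop r5=0x80, sp=0xdf
epilogue: pop r2=0xb9, sp=0xe0
epilogue: pop r0=0xac, sp=0xe1
r3 is caller-saved → body value

REG = 0x87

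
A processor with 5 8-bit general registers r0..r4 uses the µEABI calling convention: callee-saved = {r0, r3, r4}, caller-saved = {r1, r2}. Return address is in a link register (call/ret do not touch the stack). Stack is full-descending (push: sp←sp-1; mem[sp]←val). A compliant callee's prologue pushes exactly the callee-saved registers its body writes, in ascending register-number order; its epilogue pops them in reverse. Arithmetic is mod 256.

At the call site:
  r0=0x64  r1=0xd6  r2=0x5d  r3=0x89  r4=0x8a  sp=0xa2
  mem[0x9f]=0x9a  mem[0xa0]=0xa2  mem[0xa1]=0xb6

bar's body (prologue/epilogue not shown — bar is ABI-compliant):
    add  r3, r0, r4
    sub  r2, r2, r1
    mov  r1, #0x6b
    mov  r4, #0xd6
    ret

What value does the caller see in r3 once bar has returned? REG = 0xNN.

prologue: push r3 → mem[0xa1]=0x89, sp=0xa1
prologue: push r4 → mem[0xa0]=0x8a, sp=0xa0
body[0] add  r3, r0, r4 → r3=0xee
body[1] sub  r2, r2, r1 → r2=0x87
body[2] mov  r1, #0x6b → r1=0x6b
body[3] mov  r4, #0xd6 → r4=0xd6
epilogue: pop r4=0x8a, sp=0xa1
epilogue: pop r3=0x89, sp=0xa2
r3 is callee-saved → restored

REG = 0x89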